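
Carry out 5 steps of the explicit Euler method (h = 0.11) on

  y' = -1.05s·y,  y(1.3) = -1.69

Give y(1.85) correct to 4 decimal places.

-0.6429

Euler: y_{n+1} = y_n + h·f(s_n, y_n).
s=1.300000, y=-1.690000: f=2.306850 → y ← -1.690000 + 0.11·2.306850 = -1.436246
s=1.410000, y=-1.436246: f=2.126363 → y ← -1.436246 + 0.11·2.126363 = -1.202347
s=1.520000, y=-1.202347: f=1.918945 → y ← -1.202347 + 0.11·1.918945 = -0.991263
s=1.630000, y=-0.991263: f=1.696546 → y ← -0.991263 + 0.11·1.696546 = -0.804643
s=1.740000, y=-0.804643: f=1.470082 → y ← -0.804643 + 0.11·1.470082 = -0.642934
y(1.85) ≈ -0.6429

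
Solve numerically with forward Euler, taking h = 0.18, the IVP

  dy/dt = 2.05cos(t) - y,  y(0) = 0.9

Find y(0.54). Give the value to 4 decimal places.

Euler: y_{n+1} = y_n + h·f(t_n, y_n).
t=0.000000, y=0.900000: f=1.150000 → y ← 0.900000 + 0.18·1.150000 = 1.107000
t=0.180000, y=1.107000: f=0.909880 → y ← 1.107000 + 0.18·0.909880 = 1.270778
t=0.360000, y=1.270778: f=0.647810 → y ← 1.270778 + 0.18·0.647810 = 1.387384
y(0.54) ≈ 1.3874

1.3874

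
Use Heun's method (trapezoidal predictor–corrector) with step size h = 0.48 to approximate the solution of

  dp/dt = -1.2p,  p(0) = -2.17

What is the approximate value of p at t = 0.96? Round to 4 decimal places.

Heun: k1 = f(t_n, p_n); k2 = f(t_n + h, p_n + h·k1); p_{n+1} = p_n + (h/2)·(k1 + k2).
t=0.000000, p=-2.170000:
  k1 = f(0.000000, -2.170000) = 2.604000
  k2 = f(0.480000, -0.920080) = 1.104096
  p ← -2.170000 + (0.48/2)·(2.604000 + 1.104096) = -1.280057
t=0.480000, p=-1.280057:
  k1 = f(0.480000, -1.280057) = 1.536068
  k2 = f(0.960000, -0.542744) = 0.651293
  p ← -1.280057 + (0.48/2)·(1.536068 + 0.651293) = -0.755090
p(0.96) ≈ -0.7551

-0.7551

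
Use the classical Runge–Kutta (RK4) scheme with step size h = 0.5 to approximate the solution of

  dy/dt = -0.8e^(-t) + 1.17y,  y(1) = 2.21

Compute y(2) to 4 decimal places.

6.7286

RK4: k1 = f(t_n, y_n); k2 = f(t_n + h/2, y_n + (h/2)·k1); k3 = f(t_n + h/2, y_n + (h/2)·k2); k4 = f(t_n + h, y_n + h·k3); y_{n+1} = y_n + (h/6)·(k1 + 2k2 + 2k3 + k4).
t=1.000000, y=2.210000:
  k1 = f(1.000000, 2.210000) = 2.291396
  k2 = f(1.250000, 2.782849) = 3.026730
  k3 = f(1.250000, 2.966682) = 3.241815
  k4 = f(1.500000, 3.830907) = 4.303657
  y ← 2.210000 + (0.5/6)·(k1 + 2k2 + 2k3 + k4) = 3.804345
t=1.500000, y=3.804345:
  k1 = f(1.500000, 3.804345) = 4.272580
  k2 = f(1.750000, 4.872490) = 5.561794
  k3 = f(1.750000, 5.194794) = 5.938890
  k4 = f(2.000000, 6.773790) = 7.817066
  y ← 3.804345 + (0.5/6)·(k1 + 2k2 + 2k3 + k4) = 6.728596
y(2) ≈ 6.7286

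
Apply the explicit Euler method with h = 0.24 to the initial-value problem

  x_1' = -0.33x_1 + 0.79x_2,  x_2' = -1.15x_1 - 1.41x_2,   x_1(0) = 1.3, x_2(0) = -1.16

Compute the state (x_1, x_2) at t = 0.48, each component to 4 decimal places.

0.6862, -1.0148

Euler on (x_1,x_2): x_1_{n+1} = x_1_n + h·x_1', x_2_{n+1} = x_2_n + h·x_2'.
0.000000: (1.300000, -1.160000); f=(-1.345400, 0.140600) → (0.977104, -1.126256)
0.240000: (0.977104, -1.126256); f=(-1.212187, 0.464351) → (0.686179, -1.014812)
(x_1(0.48), x_2(0.48)) ≈ (0.6862, -1.0148)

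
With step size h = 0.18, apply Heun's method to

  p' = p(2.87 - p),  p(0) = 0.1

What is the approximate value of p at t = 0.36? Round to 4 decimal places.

0.2579

Heun: k1 = f(t_n, p_n); k2 = f(t_n + h, p_n + h·k1); p_{n+1} = p_n + (h/2)·(k1 + k2).
t=0.000000, p=0.100000:
  k1 = f(0.000000, 0.100000) = 0.277000
  k2 = f(0.180000, 0.149860) = 0.407640
  p ← 0.100000 + (0.18/2)·(0.277000 + 0.407640) = 0.161618
t=0.180000, p=0.161618:
  k1 = f(0.180000, 0.161618) = 0.437722
  k2 = f(0.360000, 0.240408) = 0.632174
  p ← 0.161618 + (0.18/2)·(0.437722 + 0.632174) = 0.257908
p(0.36) ≈ 0.2579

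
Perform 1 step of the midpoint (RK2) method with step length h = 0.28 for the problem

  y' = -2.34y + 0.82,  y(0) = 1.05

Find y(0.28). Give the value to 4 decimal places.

0.7418

Midpoint: k1 = f(t_n, y_n); k2 = f(t_n + h/2, y_n + (h/2)·k1); y_{n+1} = y_n + h·k2.
t=0.000000, y=1.050000:
  k1 = f(0.000000, 1.050000) = -1.637000
  k2 = f(0.140000, 0.820820) = -1.100719
  y ← 1.050000 + 0.28·(-1.100719) = 0.741799
y(0.28) ≈ 0.7418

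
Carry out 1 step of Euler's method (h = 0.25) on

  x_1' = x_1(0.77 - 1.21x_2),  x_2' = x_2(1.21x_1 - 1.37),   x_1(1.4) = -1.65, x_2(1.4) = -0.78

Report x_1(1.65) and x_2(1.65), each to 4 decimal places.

-2.3569, -0.1235

Euler on (x_1,x_2): x_1_{n+1} = x_1_n + h·x_1', x_2_{n+1} = x_2_n + h·x_2'.
1.400000: (-1.650000, -0.780000); f=(-2.827770, 2.625870) → (-2.356942, -0.123532)
(x_1(1.65), x_2(1.65)) ≈ (-2.3569, -0.1235)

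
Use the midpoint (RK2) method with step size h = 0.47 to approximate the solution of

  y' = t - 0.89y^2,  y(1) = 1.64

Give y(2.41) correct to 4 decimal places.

Midpoint: k1 = f(t_n, y_n); k2 = f(t_n + h/2, y_n + (h/2)·k1); y_{n+1} = y_n + h·k2.
t=1.000000, y=1.640000:
  k1 = f(1.000000, 1.640000) = -1.393744
  k2 = f(1.235000, 1.312470) = -0.298094
  y ← 1.640000 + 0.47·(-0.298094) = 1.499896
t=1.470000, y=1.499896:
  k1 = f(1.470000, 1.499896) = -0.532221
  k2 = f(1.705000, 1.374824) = 0.022775
  y ← 1.499896 + 0.47·0.022775 = 1.510600
t=1.940000, y=1.510600:
  k1 = f(1.940000, 1.510600) = -0.090902
  k2 = f(2.175000, 1.489238) = 0.201131
  y ← 1.510600 + 0.47·0.201131 = 1.605132
y(2.41) ≈ 1.6051

1.6051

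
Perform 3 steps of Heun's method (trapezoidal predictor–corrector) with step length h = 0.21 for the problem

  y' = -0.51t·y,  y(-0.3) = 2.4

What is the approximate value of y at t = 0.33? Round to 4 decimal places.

Heun: k1 = f(t_n, y_n); k2 = f(t_n + h, y_n + h·k1); y_{n+1} = y_n + (h/2)·(k1 + k2).
t=-0.300000, y=2.400000:
  k1 = f(-0.300000, 2.400000) = 0.367200
  k2 = f(-0.090000, 2.477112) = 0.113699
  y ← 2.400000 + (0.21/2)·(0.367200 + 0.113699) = 2.450494
t=-0.090000, y=2.450494:
  k1 = f(-0.090000, 2.450494) = 0.112478
  k2 = f(0.120000, 2.474115) = -0.151416
  y ← 2.450494 + (0.21/2)·(0.112478 + (-0.151416)) = 2.446406
t=0.120000, y=2.446406:
  k1 = f(0.120000, 2.446406) = -0.149720
  k2 = f(0.330000, 2.414965) = -0.406439
  y ← 2.446406 + (0.21/2)·(-0.149720 + (-0.406439)) = 2.388009
y(0.33) ≈ 2.3880

2.3880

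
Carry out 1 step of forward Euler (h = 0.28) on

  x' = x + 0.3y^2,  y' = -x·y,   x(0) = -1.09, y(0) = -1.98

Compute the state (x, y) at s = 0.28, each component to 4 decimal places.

Euler on (x,y): x_{n+1} = x_n + h·x', y_{n+1} = y_n + h·y'.
0.000000: (-1.090000, -1.980000); f=(0.086120, -2.158200) → (-1.065886, -2.584296)
(x(0.28), y(0.28)) ≈ (-1.0659, -2.5843)

-1.0659, -2.5843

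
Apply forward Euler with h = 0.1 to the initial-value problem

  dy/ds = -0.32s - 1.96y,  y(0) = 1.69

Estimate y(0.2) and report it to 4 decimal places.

Euler: y_{n+1} = y_n + h·f(s_n, y_n).
s=0.000000, y=1.690000: f=-3.312400 → y ← 1.690000 + 0.1·(-3.312400) = 1.358760
s=0.100000, y=1.358760: f=-2.695170 → y ← 1.358760 + 0.1·(-2.695170) = 1.089243
y(0.2) ≈ 1.0892

1.0892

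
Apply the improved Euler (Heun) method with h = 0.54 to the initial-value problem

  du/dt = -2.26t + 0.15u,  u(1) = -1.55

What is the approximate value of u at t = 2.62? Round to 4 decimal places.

-9.3045

Heun: k1 = f(t_n, u_n); k2 = f(t_n + h, u_n + h·k1); u_{n+1} = u_n + (h/2)·(k1 + k2).
t=1.000000, u=-1.550000:
  k1 = f(1.000000, -1.550000) = -2.492500
  k2 = f(1.540000, -2.895950) = -3.914792
  u ← -1.550000 + (0.54/2)·(-2.492500 + (-3.914792)) = -3.279969
t=1.540000, u=-3.279969:
  k1 = f(1.540000, -3.279969) = -3.972395
  k2 = f(2.080000, -5.425062) = -5.514559
  u ← -3.279969 + (0.54/2)·(-3.972395 + (-5.514559)) = -5.841447
t=2.080000, u=-5.841447:
  k1 = f(2.080000, -5.841447) = -5.577017
  k2 = f(2.620000, -8.853036) = -7.249155
  u ← -5.841447 + (0.54/2)·(-5.577017 + (-7.249155)) = -9.304513
u(2.62) ≈ -9.3045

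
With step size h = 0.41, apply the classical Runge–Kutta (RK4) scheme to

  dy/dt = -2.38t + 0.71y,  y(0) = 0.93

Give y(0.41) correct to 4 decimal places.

1.0234

RK4: k1 = f(t_n, y_n); k2 = f(t_n + h/2, y_n + (h/2)·k1); k3 = f(t_n + h/2, y_n + (h/2)·k2); k4 = f(t_n + h, y_n + h·k3); y_{n+1} = y_n + (h/6)·(k1 + 2k2 + 2k3 + k4).
t=0.000000, y=0.930000:
  k1 = f(0.000000, 0.930000) = 0.660300
  k2 = f(0.205000, 1.065362) = 0.268507
  k3 = f(0.205000, 0.985044) = 0.211481
  k4 = f(0.410000, 1.016707) = -0.253938
  y ← 0.930000 + (0.41/6)·(k1 + 2k2 + 2k3 + k4) = 1.023366
y(0.41) ≈ 1.0234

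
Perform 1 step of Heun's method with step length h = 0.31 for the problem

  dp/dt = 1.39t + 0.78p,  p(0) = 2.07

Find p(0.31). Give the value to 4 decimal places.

2.6978

Heun: k1 = f(t_n, p_n); k2 = f(t_n + h, p_n + h·k1); p_{n+1} = p_n + (h/2)·(k1 + k2).
t=0.000000, p=2.070000:
  k1 = f(0.000000, 2.070000) = 1.614600
  k2 = f(0.310000, 2.570526) = 2.435910
  p ← 2.070000 + (0.31/2)·(1.614600 + 2.435910) = 2.697829
p(0.31) ≈ 2.6978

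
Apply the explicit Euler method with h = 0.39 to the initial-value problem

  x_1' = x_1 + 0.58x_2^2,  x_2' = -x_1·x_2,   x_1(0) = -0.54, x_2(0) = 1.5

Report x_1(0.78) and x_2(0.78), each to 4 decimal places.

0.4100, 1.9870

Euler on (x_1,x_2): x_1_{n+1} = x_1_n + h·x_1', x_2_{n+1} = x_2_n + h·x_2'.
0.000000: (-0.540000, 1.500000); f=(0.765000, 0.810000) → (-0.241650, 1.815900)
0.390000: (-0.241650, 1.815900); f=(1.670896, 0.438812) → (0.409999, 1.987037)
(x_1(0.78), x_2(0.78)) ≈ (0.4100, 1.9870)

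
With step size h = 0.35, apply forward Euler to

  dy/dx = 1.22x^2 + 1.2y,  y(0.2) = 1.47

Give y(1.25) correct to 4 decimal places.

Euler: y_{n+1} = y_n + h·f(x_n, y_n).
x=0.200000, y=1.470000: f=1.812800 → y ← 1.470000 + 0.35·1.812800 = 2.104480
x=0.550000, y=2.104480: f=2.894426 → y ← 2.104480 + 0.35·2.894426 = 3.117529
x=0.900000, y=3.117529: f=4.729235 → y ← 3.117529 + 0.35·4.729235 = 4.772761
y(1.25) ≈ 4.7728

4.7728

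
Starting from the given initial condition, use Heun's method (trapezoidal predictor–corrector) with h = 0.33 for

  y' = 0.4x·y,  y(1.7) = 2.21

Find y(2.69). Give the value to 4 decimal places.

5.2148

Heun: k1 = f(x_n, y_n); k2 = f(x_n + h, y_n + h·k1); y_{n+1} = y_n + (h/2)·(k1 + k2).
x=1.700000, y=2.210000:
  k1 = f(1.700000, 2.210000) = 1.502800
  k2 = f(2.030000, 2.705924) = 2.197210
  y ← 2.210000 + (0.33/2)·(1.502800 + 2.197210) = 2.820502
x=2.030000, y=2.820502:
  k1 = f(2.030000, 2.820502) = 2.290247
  k2 = f(2.360000, 3.576283) = 3.376011
  y ← 2.820502 + (0.33/2)·(2.290247 + 3.376011) = 3.755434
x=2.360000, y=3.755434:
  k1 = f(2.360000, 3.755434) = 3.545130
  k2 = f(2.690000, 4.925327) = 5.299652
  y ← 3.755434 + (0.33/2)·(3.545130 + 5.299652) = 5.214823
y(2.69) ≈ 5.2148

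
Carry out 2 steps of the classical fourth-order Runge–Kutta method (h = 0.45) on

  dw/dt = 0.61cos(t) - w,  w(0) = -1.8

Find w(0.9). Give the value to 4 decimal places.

RK4: k1 = f(t_n, w_n); k2 = f(t_n + h/2, w_n + (h/2)·k1); k3 = f(t_n + h/2, w_n + (h/2)·k2); k4 = f(t_n + h, w_n + h·k3); w_{n+1} = w_n + (h/6)·(k1 + 2k2 + 2k3 + k4).
t=0.000000, w=-1.800000:
  k1 = f(0.000000, -1.800000) = 2.410000
  k2 = f(0.225000, -1.257750) = 1.852374
  k3 = f(0.225000, -1.383216) = 1.977840
  k4 = f(0.450000, -0.909972) = 1.459245
  w ← -1.800000 + (0.45/6)·(k1 + 2k2 + 2k3 + k4) = -0.935274
t=0.450000, w=-0.935274:
  k1 = f(0.450000, -0.935274) = 1.484547
  k2 = f(0.675000, -0.601251) = 1.077483
  k3 = f(0.675000, -0.692841) = 1.169072
  k4 = f(0.900000, -0.409192) = 0.788374
  w ← -0.935274 + (0.45/6)·(k1 + 2k2 + 2k3 + k4) = -0.427822
w(0.9) ≈ -0.4278

-0.4278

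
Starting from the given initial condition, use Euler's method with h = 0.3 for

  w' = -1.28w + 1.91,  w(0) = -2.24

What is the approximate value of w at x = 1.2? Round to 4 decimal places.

0.9548

Euler: w_{n+1} = w_n + h·f(x_n, w_n).
x=0.000000, w=-2.240000: f=4.777200 → w ← -2.240000 + 0.3·4.777200 = -0.806840
x=0.300000, w=-0.806840: f=2.942755 → w ← -0.806840 + 0.3·2.942755 = 0.075987
x=0.600000, w=0.075987: f=1.812737 → w ← 0.075987 + 0.3·1.812737 = 0.619808
x=0.900000, w=0.619808: f=1.116646 → w ← 0.619808 + 0.3·1.116646 = 0.954802
w(1.2) ≈ 0.9548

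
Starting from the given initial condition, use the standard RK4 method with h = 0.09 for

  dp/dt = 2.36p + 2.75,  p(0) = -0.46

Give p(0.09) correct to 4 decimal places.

RK4: k1 = f(t_n, p_n); k2 = f(t_n + h/2, p_n + (h/2)·k1); k3 = f(t_n + h/2, p_n + (h/2)·k2); k4 = f(t_n + h, p_n + h·k3); p_{n+1} = p_n + (h/6)·(k1 + 2k2 + 2k3 + k4).
t=0.000000, p=-0.460000:
  k1 = f(0.000000, -0.460000) = 1.664400
  k2 = f(0.045000, -0.385102) = 1.841159
  k3 = f(0.045000, -0.377148) = 1.859931
  k4 = f(0.090000, -0.292606) = 2.059449
  p ← -0.460000 + (0.09/6)·(k1 + 2k2 + 2k3 + k4) = -0.293110
p(0.09) ≈ -0.2931

-0.2931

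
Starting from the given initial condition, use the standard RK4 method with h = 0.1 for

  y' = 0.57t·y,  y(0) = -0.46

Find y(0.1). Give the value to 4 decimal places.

-0.4613

RK4: k1 = f(t_n, y_n); k2 = f(t_n + h/2, y_n + (h/2)·k1); k3 = f(t_n + h/2, y_n + (h/2)·k2); k4 = f(t_n + h, y_n + h·k3); y_{n+1} = y_n + (h/6)·(k1 + 2k2 + 2k3 + k4).
t=0.000000, y=-0.460000:
  k1 = f(0.000000, -0.460000) = 0.000000
  k2 = f(0.050000, -0.460000) = -0.013110
  k3 = f(0.050000, -0.460655) = -0.013129
  k4 = f(0.100000, -0.461313) = -0.026295
  y ← -0.460000 + (0.1/6)·(k1 + 2k2 + 2k3 + k4) = -0.461313
y(0.1) ≈ -0.4613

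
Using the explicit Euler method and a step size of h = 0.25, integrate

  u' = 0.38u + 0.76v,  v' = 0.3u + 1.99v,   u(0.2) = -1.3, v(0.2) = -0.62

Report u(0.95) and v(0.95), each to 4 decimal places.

Euler on (u,v): u_{n+1} = u_n + h·u', v_{n+1} = v_n + h·v'.
0.200000: (-1.300000, -0.620000); f=(-0.965200, -1.623800) → (-1.541300, -1.025950)
0.450000: (-1.541300, -1.025950); f=(-1.365416, -2.504030) → (-1.882654, -1.651958)
0.700000: (-1.882654, -1.651958); f=(-1.970896, -3.852192) → (-2.375378, -2.615006)
(u(0.95), v(0.95)) ≈ (-2.3754, -2.6150)

-2.3754, -2.6150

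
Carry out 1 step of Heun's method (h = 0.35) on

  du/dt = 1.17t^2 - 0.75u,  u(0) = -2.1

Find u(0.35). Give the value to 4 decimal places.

-1.5960

Heun: k1 = f(t_n, u_n); k2 = f(t_n + h, u_n + h·k1); u_{n+1} = u_n + (h/2)·(k1 + k2).
t=0.000000, u=-2.100000:
  k1 = f(0.000000, -2.100000) = 1.575000
  k2 = f(0.350000, -1.548750) = 1.304887
  u ← -2.100000 + (0.35/2)·(1.575000 + 1.304887) = -1.596020
u(0.35) ≈ -1.5960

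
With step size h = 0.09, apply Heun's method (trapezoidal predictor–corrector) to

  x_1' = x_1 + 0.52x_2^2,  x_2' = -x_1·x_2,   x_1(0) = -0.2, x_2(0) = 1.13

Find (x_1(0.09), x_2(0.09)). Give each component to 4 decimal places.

Heun on (x_1,x_2): k1 = f(s_n, state_n); k2 = f(s_n + h, state_n + h·k1); state_{n+1} = state_n + (h/2)·(k1 + k2).
0.000000: (-0.200000, 1.130000)
  k1 = (0.463988, 0.226000)
  predictor → (-0.158241, 1.150340)
  k2 = (0.529866, 0.182031)
  → (-0.155277, 1.148361)
(x_1(0.09), x_2(0.09)) ≈ (-0.1553, 1.1484)

-0.1553, 1.1484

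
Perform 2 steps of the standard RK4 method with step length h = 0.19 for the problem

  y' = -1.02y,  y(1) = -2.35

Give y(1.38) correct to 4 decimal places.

RK4: k1 = f(t_n, y_n); k2 = f(t_n + h/2, y_n + (h/2)·k1); k3 = f(t_n + h/2, y_n + (h/2)·k2); k4 = f(t_n + h, y_n + h·k3); y_{n+1} = y_n + (h/6)·(k1 + 2k2 + 2k3 + k4).
t=1.000000, y=-2.350000:
  k1 = f(1.000000, -2.350000) = 2.397000
  k2 = f(1.095000, -2.122285) = 2.164731
  k3 = f(1.095000, -2.144351) = 2.187238
  k4 = f(1.190000, -1.934425) = 1.973113
  y ← -2.350000 + (0.19/6)·(k1 + 2k2 + 2k3 + k4) = -1.935988
t=1.190000, y=-1.935988:
  k1 = f(1.190000, -1.935988) = 1.974708
  k2 = f(1.285000, -1.748391) = 1.783359
  k3 = f(1.285000, -1.766569) = 1.801901
  k4 = f(1.380000, -1.593627) = 1.625500
  y ← -1.935988 + (0.19/6)·(k1 + 2k2 + 2k3 + k4) = -1.594915
y(1.38) ≈ -1.5949

-1.5949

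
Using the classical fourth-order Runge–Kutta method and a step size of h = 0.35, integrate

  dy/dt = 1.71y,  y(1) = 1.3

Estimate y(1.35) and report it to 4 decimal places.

2.3643

RK4: k1 = f(t_n, y_n); k2 = f(t_n + h/2, y_n + (h/2)·k1); k3 = f(t_n + h/2, y_n + (h/2)·k2); k4 = f(t_n + h, y_n + h·k3); y_{n+1} = y_n + (h/6)·(k1 + 2k2 + 2k3 + k4).
t=1.000000, y=1.300000:
  k1 = f(1.000000, 1.300000) = 2.223000
  k2 = f(1.175000, 1.689025) = 2.888233
  k3 = f(1.175000, 1.805441) = 3.087304
  k4 = f(1.350000, 2.380556) = 4.070751
  y ← 1.300000 + (0.35/6)·(k1 + 2k2 + 2k3 + k4) = 2.364281
y(1.35) ≈ 2.3643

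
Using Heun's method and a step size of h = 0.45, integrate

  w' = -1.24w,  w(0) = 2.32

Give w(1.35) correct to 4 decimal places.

0.4953

Heun: k1 = f(x_n, w_n); k2 = f(x_n + h, w_n + h·k1); w_{n+1} = w_n + (h/2)·(k1 + k2).
x=0.000000, w=2.320000:
  k1 = f(0.000000, 2.320000) = -2.876800
  k2 = f(0.450000, 1.025440) = -1.271546
  w ← 2.320000 + (0.45/2)·(-2.876800 + (-1.271546)) = 1.386622
x=0.450000, w=1.386622:
  k1 = f(0.450000, 1.386622) = -1.719412
  k2 = f(0.900000, 0.612887) = -0.759980
  w ← 1.386622 + (0.45/2)·(-1.719412 + (-0.759980)) = 0.828759
x=0.900000, w=0.828759:
  k1 = f(0.900000, 0.828759) = -1.027661
  k2 = f(1.350000, 0.366312) = -0.454226
  w ← 0.828759 + (0.45/2)·(-1.027661 + (-0.454226)) = 0.495334
w(1.35) ≈ 0.4953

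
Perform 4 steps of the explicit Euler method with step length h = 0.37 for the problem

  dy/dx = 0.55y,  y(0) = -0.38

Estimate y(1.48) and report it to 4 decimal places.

Euler: y_{n+1} = y_n + h·f(x_n, y_n).
x=0.000000, y=-0.380000: f=-0.209000 → y ← -0.380000 + 0.37·(-0.209000) = -0.457330
x=0.370000, y=-0.457330: f=-0.251532 → y ← -0.457330 + 0.37·(-0.251532) = -0.550397
x=0.740000, y=-0.550397: f=-0.302718 → y ← -0.550397 + 0.37·(-0.302718) = -0.662402
x=1.110000, y=-0.662402: f=-0.364321 → y ← -0.662402 + 0.37·(-0.364321) = -0.797201
y(1.48) ≈ -0.7972

-0.7972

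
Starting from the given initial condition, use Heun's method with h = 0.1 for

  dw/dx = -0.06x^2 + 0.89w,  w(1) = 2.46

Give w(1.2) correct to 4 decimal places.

Heun: k1 = f(x_n, w_n); k2 = f(x_n + h, w_n + h·k1); w_{n+1} = w_n + (h/2)·(k1 + k2).
x=1.000000, w=2.460000:
  k1 = f(1.000000, 2.460000) = 2.129400
  k2 = f(1.100000, 2.672940) = 2.306317
  w ← 2.460000 + (0.1/2)·(2.129400 + 2.306317) = 2.681786
x=1.100000, w=2.681786:
  k1 = f(1.100000, 2.681786) = 2.314189
  k2 = f(1.200000, 2.913205) = 2.506352
  w ← 2.681786 + (0.1/2)·(2.314189 + 2.506352) = 2.922813
w(1.2) ≈ 2.9228

2.9228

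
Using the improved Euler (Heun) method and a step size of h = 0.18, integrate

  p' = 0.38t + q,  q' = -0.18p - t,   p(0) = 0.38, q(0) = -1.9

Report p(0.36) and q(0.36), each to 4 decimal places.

Heun on (p,q): k1 = f(t_n, state_n); k2 = f(t_n + h, state_n + h·k1); state_{n+1} = state_n + (h/2)·(k1 + k2).
0.000000: (0.380000, -1.900000)
  k1 = (-1.900000, -0.068400)
  predictor → (0.038000, -1.912312)
  k2 = (-1.843912, -0.186840)
  → (0.043048, -1.922972)
0.180000: (0.043048, -1.922972)
  k1 = (-1.854572, -0.187749)
  predictor → (-0.290775, -1.956766)
  k2 = (-1.819966, -0.307661)
  → (-0.287660, -1.967558)
(p(0.36), q(0.36)) ≈ (-0.2877, -1.9676)

-0.2877, -1.9676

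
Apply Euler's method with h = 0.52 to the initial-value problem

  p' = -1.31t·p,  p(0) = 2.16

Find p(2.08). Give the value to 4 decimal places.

Euler: p_{n+1} = p_n + h·f(t_n, p_n).
t=0.000000, p=2.160000: f=0.000000 → p ← 2.160000 + 0.52·0.000000 = 2.160000
t=0.520000, p=2.160000: f=-1.471392 → p ← 2.160000 + 0.52·(-1.471392) = 1.394876
t=1.040000, p=1.394876: f=-1.900379 → p ← 1.394876 + 0.52·(-1.900379) = 0.406679
t=1.560000, p=0.406679: f=-0.831089 → p ← 0.406679 + 0.52·(-0.831089) = -0.025487
p(2.08) ≈ -0.0255

-0.0255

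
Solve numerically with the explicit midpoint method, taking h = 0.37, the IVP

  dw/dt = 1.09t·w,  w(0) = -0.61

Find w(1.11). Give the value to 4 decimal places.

-1.1618

Midpoint: k1 = f(t_n, w_n); k2 = f(t_n + h/2, w_n + (h/2)·k1); w_{n+1} = w_n + h·k2.
t=0.000000, w=-0.610000:
  k1 = f(0.000000, -0.610000) = 0.000000
  k2 = f(0.185000, -0.610000) = -0.123007
  w ← -0.610000 + 0.37·(-0.123007) = -0.655512
t=0.370000, w=-0.655512:
  k1 = f(0.370000, -0.655512) = -0.264368
  k2 = f(0.555000, -0.704421) = -0.426139
  w ← -0.655512 + 0.37·(-0.426139) = -0.813184
t=0.740000, w=-0.813184:
  k1 = f(0.740000, -0.813184) = -0.655914
  k2 = f(0.925000, -0.934528) = -0.942238
  w ← -0.813184 + 0.37·(-0.942238) = -1.161812
w(1.11) ≈ -1.1618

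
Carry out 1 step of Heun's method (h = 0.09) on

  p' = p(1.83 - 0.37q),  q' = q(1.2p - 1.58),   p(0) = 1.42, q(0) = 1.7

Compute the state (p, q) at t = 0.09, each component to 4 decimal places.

Heun on (p,q): k1 = f(t_n, state_n); k2 = f(t_n + h, state_n + h·k1); state_{n+1} = state_n + (h/2)·(k1 + k2).
0.000000: (1.420000, 1.700000)
  k1 = (1.705420, 0.210800)
  predictor → (1.573488, 1.718972)
  k2 = (1.878714, 0.529762)
  → (1.581286, 1.733325)
(p(0.09), q(0.09)) ≈ (1.5813, 1.7333)

1.5813, 1.7333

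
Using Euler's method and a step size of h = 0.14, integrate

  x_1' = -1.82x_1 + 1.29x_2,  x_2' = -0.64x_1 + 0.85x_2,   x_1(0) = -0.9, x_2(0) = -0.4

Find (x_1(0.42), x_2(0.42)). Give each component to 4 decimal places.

-0.5241, -0.3295

Euler on (x_1,x_2): x_1_{n+1} = x_1_n + h·x_1', x_2_{n+1} = x_2_n + h·x_2'.
0.000000: (-0.900000, -0.400000); f=(1.122000, 0.236000) → (-0.742920, -0.366960)
0.140000: (-0.742920, -0.366960); f=(0.878736, 0.163553) → (-0.619897, -0.344063)
0.280000: (-0.619897, -0.344063); f=(0.684372, 0.104281) → (-0.524085, -0.329463)
(x_1(0.42), x_2(0.42)) ≈ (-0.5241, -0.3295)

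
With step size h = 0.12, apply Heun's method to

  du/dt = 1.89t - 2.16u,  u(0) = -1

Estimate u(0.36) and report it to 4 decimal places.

Heun: k1 = f(t_n, u_n); k2 = f(t_n + h, u_n + h·k1); u_{n+1} = u_n + (h/2)·(k1 + k2).
t=0.000000, u=-1.000000:
  k1 = f(0.000000, -1.000000) = 2.160000
  k2 = f(0.120000, -0.740800) = 1.826928
  u ← -1.000000 + (0.12/2)·(2.160000 + 1.826928) = -0.760784
t=0.120000, u=-0.760784:
  k1 = f(0.120000, -0.760784) = 1.870094
  k2 = f(0.240000, -0.536373) = 1.612166
  u ← -0.760784 + (0.12/2)·(1.870094 + 1.612166) = -0.551849
t=0.240000, u=-0.551849:
  k1 = f(0.240000, -0.551849) = 1.645593
  k2 = f(0.360000, -0.354378) = 1.445855
  u ← -0.551849 + (0.12/2)·(1.645593 + 1.445855) = -0.366362
u(0.36) ≈ -0.3664

-0.3664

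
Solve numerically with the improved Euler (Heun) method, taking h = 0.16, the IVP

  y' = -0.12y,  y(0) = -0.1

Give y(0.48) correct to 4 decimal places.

Heun: k1 = f(t_n, y_n); k2 = f(t_n + h, y_n + h·k1); y_{n+1} = y_n + (h/2)·(k1 + k2).
t=0.000000, y=-0.100000:
  k1 = f(0.000000, -0.100000) = 0.012000
  k2 = f(0.160000, -0.098080) = 0.011770
  y ← -0.100000 + (0.16/2)·(0.012000 + 0.011770) = -0.098098
t=0.160000, y=-0.098098:
  k1 = f(0.160000, -0.098098) = 0.011772
  k2 = f(0.320000, -0.096215) = 0.011546
  y ← -0.098098 + (0.16/2)·(0.011772 + 0.011546) = -0.096233
t=0.320000, y=-0.096233:
  k1 = f(0.320000, -0.096233) = 0.011548
  k2 = f(0.480000, -0.094385) = 0.011326
  y ← -0.096233 + (0.16/2)·(0.011548 + 0.011326) = -0.094403
y(0.48) ≈ -0.0944

-0.0944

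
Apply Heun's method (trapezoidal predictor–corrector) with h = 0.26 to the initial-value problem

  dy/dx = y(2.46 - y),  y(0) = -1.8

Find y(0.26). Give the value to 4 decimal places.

-5.8810

Heun: k1 = f(x_n, y_n); k2 = f(x_n + h, y_n + h·k1); y_{n+1} = y_n + (h/2)·(k1 + k2).
x=0.000000, y=-1.800000:
  k1 = f(0.000000, -1.800000) = -7.668000
  k2 = f(0.260000, -3.793680) = -23.724461
  y ← -1.800000 + (0.26/2)·(-7.668000 + (-23.724461)) = -5.881020
y(0.26) ≈ -5.8810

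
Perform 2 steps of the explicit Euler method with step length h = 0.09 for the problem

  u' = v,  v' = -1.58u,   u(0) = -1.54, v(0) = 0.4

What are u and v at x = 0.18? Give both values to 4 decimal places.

Euler on (u,v): u_{n+1} = u_n + h·u', v_{n+1} = v_n + h·v'.
0.000000: (-1.540000, 0.400000); f=(0.400000, 2.433200) → (-1.504000, 0.618988)
0.090000: (-1.504000, 0.618988); f=(0.618988, 2.376320) → (-1.448291, 0.832857)
(u(0.18), v(0.18)) ≈ (-1.4483, 0.8329)

-1.4483, 0.8329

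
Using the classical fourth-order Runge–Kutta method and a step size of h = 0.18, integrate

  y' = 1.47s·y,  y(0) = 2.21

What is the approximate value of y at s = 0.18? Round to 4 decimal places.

RK4: k1 = f(s_n, y_n); k2 = f(s_n + h/2, y_n + (h/2)·k1); k3 = f(s_n + h/2, y_n + (h/2)·k2); k4 = f(s_n + h, y_n + h·k3); y_{n+1} = y_n + (h/6)·(k1 + 2k2 + 2k3 + k4).
s=0.000000, y=2.210000:
  k1 = f(0.000000, 2.210000) = 0.000000
  k2 = f(0.090000, 2.210000) = 0.292383
  k3 = f(0.090000, 2.236314) = 0.295864
  k4 = f(0.180000, 2.263256) = 0.598857
  y ← 2.210000 + (0.18/6)·(k1 + 2k2 + 2k3 + k4) = 2.263261
y(0.18) ≈ 2.2633

2.2633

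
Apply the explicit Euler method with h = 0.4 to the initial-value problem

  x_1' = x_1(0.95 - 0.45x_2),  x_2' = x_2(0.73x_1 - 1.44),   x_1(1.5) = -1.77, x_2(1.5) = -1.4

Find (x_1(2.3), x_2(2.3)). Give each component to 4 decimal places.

-3.9187, -0.0545

Euler on (x_1,x_2): x_1_{n+1} = x_1_n + h·x_1', x_2_{n+1} = x_2_n + h·x_2'.
1.500000: (-1.770000, -1.400000); f=(-2.796600, 3.824940) → (-2.888640, 0.129976)
1.900000: (-2.888640, 0.129976); f=(-2.575254, -0.461247) → (-3.918742, -0.054523)
(x_1(2.3), x_2(2.3)) ≈ (-3.9187, -0.0545)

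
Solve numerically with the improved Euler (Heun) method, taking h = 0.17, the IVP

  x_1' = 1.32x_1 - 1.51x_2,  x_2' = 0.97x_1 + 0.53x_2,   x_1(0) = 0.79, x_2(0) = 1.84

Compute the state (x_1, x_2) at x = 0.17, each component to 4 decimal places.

Heun on (x_1,x_2): k1 = f(x_n, state_n); k2 = f(x_n + h, state_n + h·k1); state_{n+1} = state_n + (h/2)·(k1 + k2).
0.000000: (0.790000, 1.840000)
  k1 = (-1.735600, 1.741500)
  predictor → (0.494948, 2.136055)
  k2 = (-2.572112, 1.612209)
  → (0.423845, 2.125065)
(x_1(0.17), x_2(0.17)) ≈ (0.4238, 2.1251)

0.4238, 2.1251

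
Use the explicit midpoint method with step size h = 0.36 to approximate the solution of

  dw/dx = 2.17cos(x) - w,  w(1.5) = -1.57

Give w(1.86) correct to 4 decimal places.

Midpoint: k1 = f(x_n, w_n); k2 = f(x_n + h/2, w_n + (h/2)·k1); w_{n+1} = w_n + h·k2.
x=1.500000, w=-1.570000:
  k1 = f(1.500000, -1.570000) = 1.723500
  k2 = f(1.680000, -1.259770) = 1.023269
  w ← -1.570000 + 0.36·1.023269 = -1.201623
w(1.86) ≈ -1.2016

-1.2016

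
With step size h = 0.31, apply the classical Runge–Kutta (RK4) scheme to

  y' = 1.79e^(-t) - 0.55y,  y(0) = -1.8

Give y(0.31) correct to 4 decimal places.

-1.0811

RK4: k1 = f(t_n, y_n); k2 = f(t_n + h/2, y_n + (h/2)·k1); k3 = f(t_n + h/2, y_n + (h/2)·k2); k4 = f(t_n + h, y_n + h·k3); y_{n+1} = y_n + (h/6)·(k1 + 2k2 + 2k3 + k4).
t=0.000000, y=-1.800000:
  k1 = f(0.000000, -1.800000) = 2.780000
  k2 = f(0.155000, -1.369100) = 2.285988
  k3 = f(0.155000, -1.445672) = 2.328103
  k4 = f(0.310000, -1.078288) = 1.905929
  y ← -1.800000 + (0.31/6)·(k1 + 2k2 + 2k3 + k4) = -1.081104
y(0.31) ≈ -1.0811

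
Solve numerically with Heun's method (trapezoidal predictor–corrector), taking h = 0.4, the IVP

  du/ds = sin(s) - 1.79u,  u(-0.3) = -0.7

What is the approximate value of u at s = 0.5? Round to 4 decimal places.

-0.1011

Heun: k1 = f(s_n, u_n); k2 = f(s_n + h, u_n + h·k1); u_{n+1} = u_n + (h/2)·(k1 + k2).
s=-0.300000, u=-0.700000:
  k1 = f(-0.300000, -0.700000) = 0.957480
  k2 = f(0.100000, -0.317008) = 0.667278
  u ← -0.700000 + (0.4/2)·(0.957480 + 0.667278) = -0.375048
s=0.100000, u=-0.375048:
  k1 = f(0.100000, -0.375048) = 0.771170
  k2 = f(0.500000, -0.066580) = 0.598604
  u ← -0.375048 + (0.4/2)·(0.771170 + 0.598604) = -0.101094
u(0.5) ≈ -0.1011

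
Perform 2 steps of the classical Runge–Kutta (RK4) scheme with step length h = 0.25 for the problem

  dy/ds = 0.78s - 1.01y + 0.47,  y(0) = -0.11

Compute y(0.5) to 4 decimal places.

0.2011

RK4: k1 = f(s_n, y_n); k2 = f(s_n + h/2, y_n + (h/2)·k1); k3 = f(s_n + h/2, y_n + (h/2)·k2); k4 = f(s_n + h, y_n + h·k3); y_{n+1} = y_n + (h/6)·(k1 + 2k2 + 2k3 + k4).
s=0.000000, y=-0.110000:
  k1 = f(0.000000, -0.110000) = 0.581100
  k2 = f(0.125000, -0.037363) = 0.605236
  k3 = f(0.125000, -0.034345) = 0.602189
  k4 = f(0.250000, 0.040547) = 0.624047
  y ← -0.110000 + (0.25/6)·(k1 + 2k2 + 2k3 + k4) = 0.040833
s=0.250000, y=0.040833:
  k1 = f(0.250000, 0.040833) = 0.623758
  k2 = f(0.375000, 0.118803) = 0.642509
  k3 = f(0.375000, 0.121147) = 0.640142
  k4 = f(0.500000, 0.200869) = 0.657123
  y ← 0.040833 + (0.25/6)·(k1 + 2k2 + 2k3 + k4) = 0.201091
y(0.5) ≈ 0.2011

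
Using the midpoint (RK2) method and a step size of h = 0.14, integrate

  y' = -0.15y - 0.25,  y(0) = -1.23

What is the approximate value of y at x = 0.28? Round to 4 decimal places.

Midpoint: k1 = f(x_n, y_n); k2 = f(x_n + h/2, y_n + (h/2)·k1); y_{n+1} = y_n + h·k2.
x=0.000000, y=-1.230000:
  k1 = f(0.000000, -1.230000) = -0.065500
  k2 = f(0.070000, -1.234585) = -0.064812
  y ← -1.230000 + 0.14·(-0.064812) = -1.239074
x=0.140000, y=-1.239074:
  k1 = f(0.140000, -1.239074) = -0.064139
  k2 = f(0.210000, -1.243563) = -0.063465
  y ← -1.239074 + 0.14·(-0.063465) = -1.247959
y(0.28) ≈ -1.2480

-1.2480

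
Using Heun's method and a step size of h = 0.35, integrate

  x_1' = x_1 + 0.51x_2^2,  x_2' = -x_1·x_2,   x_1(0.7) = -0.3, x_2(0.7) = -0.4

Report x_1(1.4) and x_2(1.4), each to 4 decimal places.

Heun on (x_1,x_2): k1 = f(s_n, state_n); k2 = f(s_n + h, state_n + h·k1); state_{n+1} = state_n + (h/2)·(k1 + k2).
0.700000: (-0.300000, -0.400000)
  k1 = (-0.218400, -0.120000)
  predictor → (-0.376440, -0.442000)
  k2 = (-0.276804, -0.166386)
  → (-0.386661, -0.450118)
1.050000: (-0.386661, -0.450118)
  k1 = (-0.283332, -0.174043)
  predictor → (-0.485827, -0.511033)
  k2 = (-0.352638, -0.248273)
  → (-0.497956, -0.524023)
(x_1(1.4), x_2(1.4)) ≈ (-0.4980, -0.5240)

-0.4980, -0.5240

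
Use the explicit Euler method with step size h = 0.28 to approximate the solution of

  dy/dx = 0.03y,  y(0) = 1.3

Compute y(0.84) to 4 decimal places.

1.3330

Euler: y_{n+1} = y_n + h·f(x_n, y_n).
x=0.000000, y=1.300000: f=0.039000 → y ← 1.300000 + 0.28·0.039000 = 1.310920
x=0.280000, y=1.310920: f=0.039328 → y ← 1.310920 + 0.28·0.039328 = 1.321932
x=0.560000, y=1.321932: f=0.039658 → y ← 1.321932 + 0.28·0.039658 = 1.333036
y(0.84) ≈ 1.3330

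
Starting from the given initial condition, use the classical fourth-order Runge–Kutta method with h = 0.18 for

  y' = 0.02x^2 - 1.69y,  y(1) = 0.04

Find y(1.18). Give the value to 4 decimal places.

RK4: k1 = f(x_n, y_n); k2 = f(x_n + h/2, y_n + (h/2)·k1); k3 = f(x_n + h/2, y_n + (h/2)·k2); k4 = f(x_n + h, y_n + h·k3); y_{n+1} = y_n + (h/6)·(k1 + 2k2 + 2k3 + k4).
x=1.000000, y=0.040000:
  k1 = f(1.000000, 0.040000) = -0.047600
  k2 = f(1.090000, 0.035716) = -0.036598
  k3 = f(1.090000, 0.036706) = -0.038271
  k4 = f(1.180000, 0.033111) = -0.028110
  y ← 0.040000 + (0.18/6)·(k1 + 2k2 + 2k3 + k4) = 0.033237
y(1.18) ≈ 0.0332

0.0332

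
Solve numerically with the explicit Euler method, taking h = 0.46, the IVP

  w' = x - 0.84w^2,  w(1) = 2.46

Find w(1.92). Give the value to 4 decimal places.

Euler: w_{n+1} = w_n + h·f(x_n, w_n).
x=1.000000, w=2.460000: f=-4.083344 → w ← 2.460000 + 0.46·(-4.083344) = 0.581662
x=1.460000, w=0.581662: f=1.175802 → w ← 0.581662 + 0.46·1.175802 = 1.122531
w(1.92) ≈ 1.1225

1.1225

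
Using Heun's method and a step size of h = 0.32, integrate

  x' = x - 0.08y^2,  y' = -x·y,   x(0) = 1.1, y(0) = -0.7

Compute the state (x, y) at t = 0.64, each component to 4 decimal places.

2.0487, -0.2816

Heun on (x,y): k1 = f(t_n, state_n); k2 = f(t_n + h, state_n + h·k1); state_{n+1} = state_n + (h/2)·(k1 + k2).
0.000000: (1.100000, -0.700000)
  k1 = (1.060800, 0.770000)
  predictor → (1.439456, -0.453600)
  k2 = (1.422996, 0.652937)
  → (1.497407, -0.472330)
0.320000: (1.497407, -0.472330)
  k1 = (1.479560, 0.707270)
  predictor → (1.970866, -0.246003)
  k2 = (1.966025, 0.484840)
  → (2.048701, -0.281592)
(x(0.64), y(0.64)) ≈ (2.0487, -0.2816)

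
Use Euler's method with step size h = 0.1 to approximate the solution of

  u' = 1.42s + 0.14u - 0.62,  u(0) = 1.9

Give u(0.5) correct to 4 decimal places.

Euler: u_{n+1} = u_n + h·f(s_n, u_n).
s=0.000000, u=1.900000: f=-0.354000 → u ← 1.900000 + 0.1·(-0.354000) = 1.864600
s=0.100000, u=1.864600: f=-0.216956 → u ← 1.864600 + 0.1·(-0.216956) = 1.842904
s=0.200000, u=1.842904: f=-0.077993 → u ← 1.842904 + 0.1·(-0.077993) = 1.835105
s=0.300000, u=1.835105: f=0.062915 → u ← 1.835105 + 0.1·0.062915 = 1.841397
s=0.400000, u=1.841397: f=0.205796 → u ← 1.841397 + 0.1·0.205796 = 1.861976
u(0.5) ≈ 1.8620

1.8620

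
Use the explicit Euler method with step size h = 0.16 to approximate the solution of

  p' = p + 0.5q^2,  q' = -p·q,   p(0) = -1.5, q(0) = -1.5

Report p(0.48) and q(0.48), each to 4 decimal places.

Euler on (p,q): p_{n+1} = p_n + h·p', q_{n+1} = q_n + h·q'.
0.000000: (-1.500000, -1.500000); f=(-0.375000, -2.250000) → (-1.560000, -1.860000)
0.160000: (-1.560000, -1.860000); f=(0.169800, -2.901600) → (-1.532832, -2.324256)
0.320000: (-1.532832, -2.324256); f=(1.168251, -3.562694) → (-1.345912, -2.894287)
(p(0.48), q(0.48)) ≈ (-1.3459, -2.8943)

-1.3459, -2.8943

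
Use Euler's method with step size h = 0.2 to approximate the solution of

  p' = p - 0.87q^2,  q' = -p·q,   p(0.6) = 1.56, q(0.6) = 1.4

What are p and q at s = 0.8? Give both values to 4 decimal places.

Euler on (p,q): p_{n+1} = p_n + h·p', q_{n+1} = q_n + h·q'.
0.600000: (1.560000, 1.400000); f=(-0.145200, -2.184000) → (1.530960, 0.963200)
(p(0.8), q(0.8)) ≈ (1.5310, 0.9632)

1.5310, 0.9632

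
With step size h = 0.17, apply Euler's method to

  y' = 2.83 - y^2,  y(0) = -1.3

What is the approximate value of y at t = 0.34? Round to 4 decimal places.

-0.8331

Euler: y_{n+1} = y_n + h·f(t_n, y_n).
t=0.000000, y=-1.300000: f=1.140000 → y ← -1.300000 + 0.17·1.140000 = -1.106200
t=0.170000, y=-1.106200: f=1.606322 → y ← -1.106200 + 0.17·1.606322 = -0.833125
y(0.34) ≈ -0.8331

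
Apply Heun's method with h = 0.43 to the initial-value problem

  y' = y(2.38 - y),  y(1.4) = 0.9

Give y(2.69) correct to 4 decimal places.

2.1429

Heun: k1 = f(t_n, y_n); k2 = f(t_n + h, y_n + h·k1); y_{n+1} = y_n + (h/2)·(k1 + k2).
t=1.400000, y=0.900000:
  k1 = f(1.400000, 0.900000) = 1.332000
  k2 = f(1.830000, 1.472760) = 1.336147
  y ← 0.900000 + (0.43/2)·(1.332000 + 1.336147) = 1.473652
t=1.830000, y=1.473652:
  k1 = f(1.830000, 1.473652) = 1.335642
  k2 = f(2.260000, 2.047978) = 0.679975
  y ← 1.473652 + (0.43/2)·(1.335642 + 0.679975) = 1.907009
t=2.260000, y=1.907009:
  k1 = f(2.260000, 1.907009) = 0.901998
  k2 = f(2.690000, 2.294868) = 0.195366
  y ← 1.907009 + (0.43/2)·(0.901998 + 0.195366) = 2.142942
y(2.69) ≈ 2.1429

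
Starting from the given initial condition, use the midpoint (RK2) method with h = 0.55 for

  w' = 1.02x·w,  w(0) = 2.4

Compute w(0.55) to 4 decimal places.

Midpoint: k1 = f(x_n, w_n); k2 = f(x_n + h/2, w_n + (h/2)·k1); w_{n+1} = w_n + h·k2.
x=0.000000, w=2.400000:
  k1 = f(0.000000, 2.400000) = 0.000000
  k2 = f(0.275000, 2.400000) = 0.673200
  w ← 2.400000 + 0.55·0.673200 = 2.770260
w(0.55) ≈ 2.7703

2.7703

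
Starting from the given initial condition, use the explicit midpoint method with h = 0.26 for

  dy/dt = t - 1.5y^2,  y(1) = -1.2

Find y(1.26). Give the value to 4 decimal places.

Midpoint: k1 = f(t_n, y_n); k2 = f(t_n + h/2, y_n + (h/2)·k1); y_{n+1} = y_n + h·k2.
t=1.000000, y=-1.200000:
  k1 = f(1.000000, -1.200000) = -1.160000
  k2 = f(1.130000, -1.350800) = -1.606991
  y ← -1.200000 + 0.26·(-1.606991) = -1.617818
y(1.26) ≈ -1.6178

-1.6178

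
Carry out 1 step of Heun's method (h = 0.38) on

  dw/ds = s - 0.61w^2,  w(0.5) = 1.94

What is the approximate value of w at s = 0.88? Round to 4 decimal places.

1.5827

Heun: k1 = f(s_n, w_n); k2 = f(s_n + h, w_n + h·k1); w_{n+1} = w_n + (h/2)·(k1 + k2).
s=0.500000, w=1.940000:
  k1 = f(0.500000, 1.940000) = -1.795796
  k2 = f(0.880000, 1.257598) = -0.084746
  w ← 1.940000 + (0.38/2)·(-1.795796 + (-0.084746)) = 1.582697
w(0.88) ≈ 1.5827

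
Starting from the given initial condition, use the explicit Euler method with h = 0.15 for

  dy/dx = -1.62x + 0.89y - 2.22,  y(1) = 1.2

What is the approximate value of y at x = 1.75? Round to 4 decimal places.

-1.9298

Euler: y_{n+1} = y_n + h·f(x_n, y_n).
x=1.000000, y=1.200000: f=-2.772000 → y ← 1.200000 + 0.15·(-2.772000) = 0.784200
x=1.150000, y=0.784200: f=-3.385062 → y ← 0.784200 + 0.15·(-3.385062) = 0.276441
x=1.300000, y=0.276441: f=-4.079968 → y ← 0.276441 + 0.15·(-4.079968) = -0.335554
x=1.450000, y=-0.335554: f=-4.867643 → y ← -0.335554 + 0.15·(-4.867643) = -1.065701
x=1.600000, y=-1.065701: f=-5.760474 → y ← -1.065701 + 0.15·(-5.760474) = -1.929772
y(1.75) ≈ -1.9298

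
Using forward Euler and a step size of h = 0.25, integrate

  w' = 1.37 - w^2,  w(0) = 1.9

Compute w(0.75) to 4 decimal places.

1.1957

Euler: w_{n+1} = w_n + h·f(t_n, w_n).
t=0.000000, w=1.900000: f=-2.240000 → w ← 1.900000 + 0.25·(-2.240000) = 1.340000
t=0.250000, w=1.340000: f=-0.425600 → w ← 1.340000 + 0.25·(-0.425600) = 1.233600
t=0.500000, w=1.233600: f=-0.151769 → w ← 1.233600 + 0.25·(-0.151769) = 1.195658
w(0.75) ≈ 1.1957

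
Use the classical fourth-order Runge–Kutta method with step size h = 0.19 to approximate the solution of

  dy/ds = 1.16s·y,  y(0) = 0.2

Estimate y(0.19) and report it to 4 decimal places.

0.2042

RK4: k1 = f(s_n, y_n); k2 = f(s_n + h/2, y_n + (h/2)·k1); k3 = f(s_n + h/2, y_n + (h/2)·k2); k4 = f(s_n + h, y_n + h·k3); y_{n+1} = y_n + (h/6)·(k1 + 2k2 + 2k3 + k4).
s=0.000000, y=0.200000:
  k1 = f(0.000000, 0.200000) = 0.000000
  k2 = f(0.095000, 0.200000) = 0.022040
  k3 = f(0.095000, 0.202094) = 0.022271
  k4 = f(0.190000, 0.204231) = 0.045013
  y ← 0.200000 + (0.19/6)·(k1 + 2k2 + 2k3 + k4) = 0.204232
y(0.19) ≈ 0.2042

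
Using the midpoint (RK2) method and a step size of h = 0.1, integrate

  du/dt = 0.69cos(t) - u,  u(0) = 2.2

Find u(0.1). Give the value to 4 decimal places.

Midpoint: k1 = f(t_n, u_n); k2 = f(t_n + h/2, u_n + (h/2)·k1); u_{n+1} = u_n + h·k2.
t=0.000000, u=2.200000:
  k1 = f(0.000000, 2.200000) = -1.510000
  k2 = f(0.050000, 2.124500) = -1.435362
  u ← 2.200000 + 0.1·(-1.435362) = 2.056464
u(0.1) ≈ 2.0565

2.0565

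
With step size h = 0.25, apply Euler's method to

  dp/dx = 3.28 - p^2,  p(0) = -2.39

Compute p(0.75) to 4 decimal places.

Euler: p_{n+1} = p_n + h·f(x_n, p_n).
x=0.000000, p=-2.390000: f=-2.432100 → p ← -2.390000 + 0.25·(-2.432100) = -2.998025
x=0.250000, p=-2.998025: f=-5.708154 → p ← -2.998025 + 0.25·(-5.708154) = -4.425063
x=0.500000, p=-4.425063: f=-16.301187 → p ← -4.425063 + 0.25·(-16.301187) = -8.500360
p(0.75) ≈ -8.5004

-8.5004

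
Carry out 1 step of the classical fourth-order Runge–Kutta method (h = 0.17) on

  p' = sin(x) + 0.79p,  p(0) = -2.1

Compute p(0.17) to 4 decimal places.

-2.3868

RK4: k1 = f(x_n, p_n); k2 = f(x_n + h/2, p_n + (h/2)·k1); k3 = f(x_n + h/2, p_n + (h/2)·k2); k4 = f(x_n + h, p_n + h·k3); p_{n+1} = p_n + (h/6)·(k1 + 2k2 + 2k3 + k4).
x=0.000000, p=-2.100000:
  k1 = f(0.000000, -2.100000) = -1.659000
  k2 = f(0.085000, -2.241015) = -1.685504
  k3 = f(0.085000, -2.243268) = -1.687284
  k4 = f(0.170000, -2.386838) = -1.716420
  p ← -2.100000 + (0.17/6)·(k1 + 2k2 + 2k3 + k4) = -2.386762
p(0.17) ≈ -2.3868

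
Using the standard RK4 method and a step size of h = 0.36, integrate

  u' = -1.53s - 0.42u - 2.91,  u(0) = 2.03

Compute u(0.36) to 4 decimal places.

0.6786

RK4: k1 = f(s_n, u_n); k2 = f(s_n + h/2, u_n + (h/2)·k1); k3 = f(s_n + h/2, u_n + (h/2)·k2); k4 = f(s_n + h, u_n + h·k3); u_{n+1} = u_n + (h/6)·(k1 + 2k2 + 2k3 + k4).
s=0.000000, u=2.030000:
  k1 = f(0.000000, 2.030000) = -3.762600
  k2 = f(0.180000, 1.352732) = -3.753547
  k3 = f(0.180000, 1.354361) = -3.754232
  k4 = f(0.360000, 0.678477) = -3.745760
  u ← 2.030000 + (0.36/6)·(k1 + 2k2 + 2k3 + k4) = 0.678565
u(0.36) ≈ 0.6786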